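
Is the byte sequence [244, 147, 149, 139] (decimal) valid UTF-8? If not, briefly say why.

Leading byte 0xF4 = 11110100 → 4-byte form.
Payload = 0x11354B, which exceeds U+10FFFF, the maximum Unicode code point. (Leading bytes F5–FF, or F4 followed by ≥ 0x90, are invalid.)

invalid (encodes a value above U+10FFFF)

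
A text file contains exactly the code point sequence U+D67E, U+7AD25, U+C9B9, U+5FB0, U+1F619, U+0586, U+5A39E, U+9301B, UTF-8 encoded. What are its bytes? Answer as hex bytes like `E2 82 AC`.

ED 99 BE F1 BA B4 A5 EC A6 B9 E5 BE B0 F0 9F 98 99 D6 86 F1 9A 8E 9E F2 93 80 9B

U+D67E: 3-byte form → ED 99 BE.
U+7AD25: 4-byte form → F1 BA B4 A5.
U+C9B9: 3-byte form → EC A6 B9.
U+5FB0: 3-byte form → E5 BE B0.
U+1F619: 4-byte form → F0 9F 98 99.
U+0586: 2-byte form → D6 86.
U+5A39E: 4-byte form → F1 9A 8E 9E.
U+9301B: 4-byte form → F2 93 80 9B.
Concatenated (27 bytes): ED 99 BE F1 BA B4 A5 EC A6 B9 E5 BE B0 F0 9F 98 99 D6 86 F1 9A 8E 9E F2 93 80 9B.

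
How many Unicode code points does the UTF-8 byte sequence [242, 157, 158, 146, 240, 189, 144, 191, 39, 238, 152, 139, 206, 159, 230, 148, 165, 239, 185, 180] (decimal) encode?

7

Byte at offset 0: 0xF2 = 11110010 → 4-byte char (#1). Advance 4.
Byte at offset 4: 0xF0 = 11110000 → 4-byte char (#2). Advance 4.
Byte at offset 8: 0x27 = 00100111 → 1-byte char (#3). Advance 1.
Byte at offset 9: 0xEE = 11101110 → 3-byte char (#4). Advance 3.
Byte at offset 12: 0xCE = 11001110 → 2-byte char (#5). Advance 2.
Byte at offset 14: 0xE6 = 11100110 → 3-byte char (#6). Advance 3.
Byte at offset 17: 0xEF = 11101111 → 3-byte char (#7). Advance 3.
Reached end at offset 20 after 7 code points.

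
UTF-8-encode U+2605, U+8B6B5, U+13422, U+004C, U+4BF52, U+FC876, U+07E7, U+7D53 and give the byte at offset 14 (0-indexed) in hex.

0xBD

U+2605 → 3-byte form E2 98 85 at offsets 0–2.
U+8B6B5 → 4-byte form F2 8B 9A B5 at offsets 3–6.
U+13422 → 4-byte form F0 93 90 A2 at offsets 7–10.
U+004C → 1-byte form 4C at offsets 11–11.
U+4BF52 → 4-byte form F1 8B BD 92 at offsets 12–15.
Offset 14 falls in char 5's range; it's byte 3 of F1 8B BD 92 = 0xBD.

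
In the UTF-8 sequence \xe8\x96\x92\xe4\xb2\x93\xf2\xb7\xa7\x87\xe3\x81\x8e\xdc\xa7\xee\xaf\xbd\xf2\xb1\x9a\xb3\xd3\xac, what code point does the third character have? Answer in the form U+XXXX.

Offset 0: leading byte 0xE8 = 11101000 → 3-byte char #1 = E8 96 92.
Offset 3: leading byte 0xE4 = 11100100 → 3-byte char #2 = E4 B2 93.
Offset 6: leading byte 0xF2 = 11110010 → 4-byte char #3 = F2 B7 A7 87.
Leading byte 0xF2 = 11110010 matches 11110xxx → 4-byte sequence.
Byte 1: 0xF2 = 11110010, payload 010 (3 bits).
Byte 2: 0xB7 = 10110111 (10xxxxxx ✓), payload 110111.
Byte 3: 0xA7 = 10100111 (10xxxxxx ✓), payload 100111.
Byte 4: 0x87 = 10000111 (10xxxxxx ✓), payload 000111.
Concatenate: 010110111100111000111 = 0xB79C7 (21 bits → U+B79C7).

U+B79C7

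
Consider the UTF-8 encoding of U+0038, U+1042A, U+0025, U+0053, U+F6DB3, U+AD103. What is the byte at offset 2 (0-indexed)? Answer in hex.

U+0038 → 1-byte form 38 at offsets 0–0.
U+1042A → 4-byte form F0 90 90 AA at offsets 1–4.
Offset 2 falls in char 2's range; it's byte 2 of F0 90 90 AA = 0x90.

0x90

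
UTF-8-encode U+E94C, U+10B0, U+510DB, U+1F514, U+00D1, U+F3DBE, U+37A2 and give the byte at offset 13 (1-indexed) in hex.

1-indexed offset 13 is 0-indexed offset 12.
U+E94C → 3-byte form EE A5 8C at offsets 0–2.
U+10B0 → 3-byte form E1 82 B0 at offsets 3–5.
U+510DB → 4-byte form F1 91 83 9B at offsets 6–9.
U+1F514 → 4-byte form F0 9F 94 94 at offsets 10–13.
Offset 12 falls in char 4's range; it's byte 3 of F0 9F 94 94 = 0x94.

0x94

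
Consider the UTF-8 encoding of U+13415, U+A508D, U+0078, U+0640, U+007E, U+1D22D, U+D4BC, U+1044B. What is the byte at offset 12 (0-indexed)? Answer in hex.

U+13415 → 4-byte form F0 93 90 95 at offsets 0–3.
U+A508D → 4-byte form F2 A5 82 8D at offsets 4–7.
U+0078 → 1-byte form 78 at offsets 8–8.
U+0640 → 2-byte form D9 80 at offsets 9–10.
U+007E → 1-byte form 7E at offsets 11–11.
U+1D22D → 4-byte form F0 9D 88 AD at offsets 12–15.
Offset 12 falls in char 6's range; it's byte 1 of F0 9D 88 AD = 0xF0.

0xF0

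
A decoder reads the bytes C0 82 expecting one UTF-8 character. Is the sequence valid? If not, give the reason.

invalid (overlong encoding)

Leading byte 0xC0 = 11000000 → 2-byte form.
Continuation bytes all match 10xxxxxx. Payload decodes to 0x2.
But 0x2 < 0x80, the minimum for a 2-byte sequence — this is an overlong encoding.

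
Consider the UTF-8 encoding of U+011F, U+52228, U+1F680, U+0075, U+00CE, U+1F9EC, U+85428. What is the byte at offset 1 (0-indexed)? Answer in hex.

U+011F → 2-byte form C4 9F at offsets 0–1.
Offset 1 falls in char 1's range; it's byte 2 of C4 9F = 0x9F.

0x9F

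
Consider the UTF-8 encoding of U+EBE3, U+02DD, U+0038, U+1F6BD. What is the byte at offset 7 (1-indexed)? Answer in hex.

0xF0

1-indexed offset 7 is 0-indexed offset 6.
U+EBE3 → 3-byte form EE AF A3 at offsets 0–2.
U+02DD → 2-byte form CB 9D at offsets 3–4.
U+0038 → 1-byte form 38 at offsets 5–5.
U+1F6BD → 4-byte form F0 9F 9A BD at offsets 6–9.
Offset 6 falls in char 4's range; it's byte 1 of F0 9F 9A BD = 0xF0.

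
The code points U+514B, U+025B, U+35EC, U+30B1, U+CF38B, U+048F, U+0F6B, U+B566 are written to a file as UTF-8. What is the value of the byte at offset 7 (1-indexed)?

1-indexed offset 7 is 0-indexed offset 6.
U+514B → 3-byte form E5 85 8B at offsets 0–2.
U+025B → 2-byte form C9 9B at offsets 3–4.
U+35EC → 3-byte form E3 97 AC at offsets 5–7.
Offset 6 falls in char 3's range; it's byte 2 of E3 97 AC = 0x97.

0x97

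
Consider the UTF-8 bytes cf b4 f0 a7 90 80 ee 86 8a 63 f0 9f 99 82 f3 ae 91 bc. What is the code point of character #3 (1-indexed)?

Offset 0: leading byte 0xCF = 11001111 → 2-byte char #1 = CF B4.
Offset 2: leading byte 0xF0 = 11110000 → 4-byte char #2 = F0 A7 90 80.
Offset 6: leading byte 0xEE = 11101110 → 3-byte char #3 = EE 86 8A.
Leading byte 0xEE = 11101110 matches 1110xxxx → 3-byte sequence.
Byte 1: 0xEE = 11101110, payload 1110 (4 bits).
Byte 2: 0x86 = 10000110 (10xxxxxx ✓), payload 000110.
Byte 3: 0x8A = 10001010 (10xxxxxx ✓), payload 001010.
Concatenate: 1110000110001010 = 0xE18A (16 bits → U+E18A).

U+E18A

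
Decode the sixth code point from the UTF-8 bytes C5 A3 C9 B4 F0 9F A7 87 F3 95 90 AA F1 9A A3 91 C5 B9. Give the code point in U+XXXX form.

Offset 0: leading byte 0xC5 = 11000101 → 2-byte char #1 = C5 A3.
Offset 2: leading byte 0xC9 = 11001001 → 2-byte char #2 = C9 B4.
Offset 4: leading byte 0xF0 = 11110000 → 4-byte char #3 = F0 9F A7 87.
Offset 8: leading byte 0xF3 = 11110011 → 4-byte char #4 = F3 95 90 AA.
Offset 12: leading byte 0xF1 = 11110001 → 4-byte char #5 = F1 9A A3 91.
Offset 16: leading byte 0xC5 = 11000101 → 2-byte char #6 = C5 B9.
Leading byte 0xC5 = 11000101 matches 110xxxxx → 2-byte sequence.
Byte 1: 0xC5 = 11000101, payload 00101 (5 bits).
Byte 2: 0xB9 = 10111001 (10xxxxxx ✓), payload 111001.
Concatenate: 00101111001 = 0x179 (11 bits → U+0179).

U+0179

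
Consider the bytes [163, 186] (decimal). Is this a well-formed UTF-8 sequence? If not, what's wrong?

invalid (continuation byte with no leading byte)

Byte 0xA3 = 10100011 has the form 10xxxxxx — a continuation byte — but there is no preceding leading byte.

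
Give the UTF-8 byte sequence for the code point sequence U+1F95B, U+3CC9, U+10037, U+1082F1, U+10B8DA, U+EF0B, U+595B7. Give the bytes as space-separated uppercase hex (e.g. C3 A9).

F0 9F A5 9B E3 B3 89 F0 90 80 B7 F4 88 8B B1 F4 8B A3 9A EE BC 8B F1 99 96 B7

U+1F95B: 4-byte form → F0 9F A5 9B.
U+3CC9: 3-byte form → E3 B3 89.
U+10037: 4-byte form → F0 90 80 B7.
U+1082F1: 4-byte form → F4 88 8B B1.
U+10B8DA: 4-byte form → F4 8B A3 9A.
U+EF0B: 3-byte form → EE BC 8B.
U+595B7: 4-byte form → F1 99 96 B7.
Concatenated (26 bytes): F0 9F A5 9B E3 B3 89 F0 90 80 B7 F4 88 8B B1 F4 8B A3 9A EE BC 8B F1 99 96 B7.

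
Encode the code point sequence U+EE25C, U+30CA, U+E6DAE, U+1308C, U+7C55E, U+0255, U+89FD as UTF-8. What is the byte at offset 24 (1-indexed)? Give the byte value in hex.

1-indexed offset 24 is 0-indexed offset 23.
U+EE25C → 4-byte form F3 AE 89 9C at offsets 0–3.
U+30CA → 3-byte form E3 83 8A at offsets 4–6.
U+E6DAE → 4-byte form F3 A6 B6 AE at offsets 7–10.
U+1308C → 4-byte form F0 93 82 8C at offsets 11–14.
U+7C55E → 4-byte form F1 BC 95 9E at offsets 15–18.
U+0255 → 2-byte form C9 95 at offsets 19–20.
U+89FD → 3-byte form E8 A7 BD at offsets 21–23.
Offset 23 falls in char 7's range; it's byte 3 of E8 A7 BD = 0xBD.

0xBD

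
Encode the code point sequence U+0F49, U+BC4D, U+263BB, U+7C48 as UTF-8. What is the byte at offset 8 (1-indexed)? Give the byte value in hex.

0xA6

1-indexed offset 8 is 0-indexed offset 7.
U+0F49 → 3-byte form E0 BD 89 at offsets 0–2.
U+BC4D → 3-byte form EB B1 8D at offsets 3–5.
U+263BB → 4-byte form F0 A6 8E BB at offsets 6–9.
Offset 7 falls in char 3's range; it's byte 2 of F0 A6 8E BB = 0xA6.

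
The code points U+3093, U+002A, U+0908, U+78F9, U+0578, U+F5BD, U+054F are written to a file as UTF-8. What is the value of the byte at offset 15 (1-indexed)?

1-indexed offset 15 is 0-indexed offset 14.
U+3093 → 3-byte form E3 82 93 at offsets 0–2.
U+002A → 1-byte form 2A at offsets 3–3.
U+0908 → 3-byte form E0 A4 88 at offsets 4–6.
U+78F9 → 3-byte form E7 A3 B9 at offsets 7–9.
U+0578 → 2-byte form D5 B8 at offsets 10–11.
U+F5BD → 3-byte form EF 96 BD at offsets 12–14.
Offset 14 falls in char 6's range; it's byte 3 of EF 96 BD = 0xBD.

0xBD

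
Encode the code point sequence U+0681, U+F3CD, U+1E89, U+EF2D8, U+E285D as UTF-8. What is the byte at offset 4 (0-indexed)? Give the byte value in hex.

U+0681 → 2-byte form DA 81 at offsets 0–1.
U+F3CD → 3-byte form EF 8F 8D at offsets 2–4.
Offset 4 falls in char 2's range; it's byte 3 of EF 8F 8D = 0x8D.

0x8D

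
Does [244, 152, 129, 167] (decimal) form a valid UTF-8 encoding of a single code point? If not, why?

invalid (encodes a value above U+10FFFF)

Leading byte 0xF4 = 11110100 → 4-byte form.
Payload = 0x118067, which exceeds U+10FFFF, the maximum Unicode code point. (Leading bytes F5–FF, or F4 followed by ≥ 0x90, are invalid.)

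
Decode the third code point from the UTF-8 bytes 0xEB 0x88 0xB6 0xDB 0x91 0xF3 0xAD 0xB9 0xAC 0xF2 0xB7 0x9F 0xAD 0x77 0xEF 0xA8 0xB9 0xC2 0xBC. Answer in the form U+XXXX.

Offset 0: leading byte 0xEB = 11101011 → 3-byte char #1 = EB 88 B6.
Offset 3: leading byte 0xDB = 11011011 → 2-byte char #2 = DB 91.
Offset 5: leading byte 0xF3 = 11110011 → 4-byte char #3 = F3 AD B9 AC.
Leading byte 0xF3 = 11110011 matches 11110xxx → 4-byte sequence.
Byte 1: 0xF3 = 11110011, payload 011 (3 bits).
Byte 2: 0xAD = 10101101 (10xxxxxx ✓), payload 101101.
Byte 3: 0xB9 = 10111001 (10xxxxxx ✓), payload 111001.
Byte 4: 0xAC = 10101100 (10xxxxxx ✓), payload 101100.
Concatenate: 011101101111001101100 = 0xEDE6C (21 bits → U+EDE6C).

U+EDE6C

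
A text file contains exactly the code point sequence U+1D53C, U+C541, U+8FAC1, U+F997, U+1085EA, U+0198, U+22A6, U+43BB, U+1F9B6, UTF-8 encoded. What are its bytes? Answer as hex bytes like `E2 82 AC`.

F0 9D 94 BC EC 95 81 F2 8F AB 81 EF A6 97 F4 88 97 AA C6 98 E2 8A A6 E4 8E BB F0 9F A6 B6

U+1D53C: 4-byte form → F0 9D 94 BC.
U+C541: 3-byte form → EC 95 81.
U+8FAC1: 4-byte form → F2 8F AB 81.
U+F997: 3-byte form → EF A6 97.
U+1085EA: 4-byte form → F4 88 97 AA.
U+0198: 2-byte form → C6 98.
U+22A6: 3-byte form → E2 8A A6.
U+43BB: 3-byte form → E4 8E BB.
U+1F9B6: 4-byte form → F0 9F A6 B6.
Concatenated (30 bytes): F0 9D 94 BC EC 95 81 F2 8F AB 81 EF A6 97 F4 88 97 AA C6 98 E2 8A A6 E4 8E BB F0 9F A6 B6.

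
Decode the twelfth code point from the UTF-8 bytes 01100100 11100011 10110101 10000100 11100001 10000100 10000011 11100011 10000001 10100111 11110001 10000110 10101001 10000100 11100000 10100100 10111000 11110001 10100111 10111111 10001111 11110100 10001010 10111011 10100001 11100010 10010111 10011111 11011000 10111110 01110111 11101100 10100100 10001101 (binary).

U+C90D

Offset 0: leading byte 0x64 = 01100100 → 1-byte char #1 = 64.
Offset 1: leading byte 0xE3 = 11100011 → 3-byte char #2 = E3 B5 84.
Offset 4: leading byte 0xE1 = 11100001 → 3-byte char #3 = E1 84 83.
Offset 7: leading byte 0xE3 = 11100011 → 3-byte char #4 = E3 81 A7.
Offset 10: leading byte 0xF1 = 11110001 → 4-byte char #5 = F1 86 A9 84.
Offset 14: leading byte 0xE0 = 11100000 → 3-byte char #6 = E0 A4 B8.
Offset 17: leading byte 0xF1 = 11110001 → 4-byte char #7 = F1 A7 BF 8F.
Offset 21: leading byte 0xF4 = 11110100 → 4-byte char #8 = F4 8A BB A1.
Offset 25: leading byte 0xE2 = 11100010 → 3-byte char #9 = E2 97 9F.
Offset 28: leading byte 0xD8 = 11011000 → 2-byte char #10 = D8 BE.
Offset 30: leading byte 0x77 = 01110111 → 1-byte char #11 = 77.
Offset 31: leading byte 0xEC = 11101100 → 3-byte char #12 = EC A4 8D.
Leading byte 0xEC = 11101100 matches 1110xxxx → 3-byte sequence.
Byte 1: 0xEC = 11101100, payload 1100 (4 bits).
Byte 2: 0xA4 = 10100100 (10xxxxxx ✓), payload 100100.
Byte 3: 0x8D = 10001101 (10xxxxxx ✓), payload 001101.
Concatenate: 1100100100001101 = 0xC90D (16 bits → U+C90D).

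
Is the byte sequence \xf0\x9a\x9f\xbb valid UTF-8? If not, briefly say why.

Leading byte 0xF0 = 11110000 → 4-byte form.
Continuation bytes 0x9A=10011010, 0x9F=10011111, 0xBB=10111011 all match 10xxxxxx.
Decoded value 0x1A7FB is ≥ 0x10000 (shortest form) and not a surrogate.

valid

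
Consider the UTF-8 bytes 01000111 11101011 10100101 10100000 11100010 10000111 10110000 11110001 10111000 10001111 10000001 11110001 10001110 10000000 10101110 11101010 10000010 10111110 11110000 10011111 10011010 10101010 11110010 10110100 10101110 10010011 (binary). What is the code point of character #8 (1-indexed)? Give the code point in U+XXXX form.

U+B4B93

Offset 0: leading byte 0x47 = 01000111 → 1-byte char #1 = 47.
Offset 1: leading byte 0xEB = 11101011 → 3-byte char #2 = EB A5 A0.
Offset 4: leading byte 0xE2 = 11100010 → 3-byte char #3 = E2 87 B0.
Offset 7: leading byte 0xF1 = 11110001 → 4-byte char #4 = F1 B8 8F 81.
Offset 11: leading byte 0xF1 = 11110001 → 4-byte char #5 = F1 8E 80 AE.
Offset 15: leading byte 0xEA = 11101010 → 3-byte char #6 = EA 82 BE.
Offset 18: leading byte 0xF0 = 11110000 → 4-byte char #7 = F0 9F 9A AA.
Offset 22: leading byte 0xF2 = 11110010 → 4-byte char #8 = F2 B4 AE 93.
Leading byte 0xF2 = 11110010 matches 11110xxx → 4-byte sequence.
Byte 1: 0xF2 = 11110010, payload 010 (3 bits).
Byte 2: 0xB4 = 10110100 (10xxxxxx ✓), payload 110100.
Byte 3: 0xAE = 10101110 (10xxxxxx ✓), payload 101110.
Byte 4: 0x93 = 10010011 (10xxxxxx ✓), payload 010011.
Concatenate: 010110100101110010011 = 0xB4B93 (21 bits → U+B4B93).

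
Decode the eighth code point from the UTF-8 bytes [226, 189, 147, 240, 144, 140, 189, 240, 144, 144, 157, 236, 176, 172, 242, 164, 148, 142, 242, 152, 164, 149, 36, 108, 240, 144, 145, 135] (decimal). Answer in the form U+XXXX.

Offset 0: leading byte 0xE2 = 11100010 → 3-byte char #1 = E2 BD 93.
Offset 3: leading byte 0xF0 = 11110000 → 4-byte char #2 = F0 90 8C BD.
Offset 7: leading byte 0xF0 = 11110000 → 4-byte char #3 = F0 90 90 9D.
Offset 11: leading byte 0xEC = 11101100 → 3-byte char #4 = EC B0 AC.
Offset 14: leading byte 0xF2 = 11110010 → 4-byte char #5 = F2 A4 94 8E.
Offset 18: leading byte 0xF2 = 11110010 → 4-byte char #6 = F2 98 A4 95.
Offset 22: leading byte 0x24 = 00100100 → 1-byte char #7 = 24.
Offset 23: leading byte 0x6C = 01101100 → 1-byte char #8 = 6C.
Leading byte 0x6C = 01101100 matches 0xxxxxxx → 1-byte sequence.
Byte 1: 0x6C = 01101100, payload 1101100 (7 bits).
Concatenate: 1101100 = 0x6C (7 bits → U+006C).

U+006C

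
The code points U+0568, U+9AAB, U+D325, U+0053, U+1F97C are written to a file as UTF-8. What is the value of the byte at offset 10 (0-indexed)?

U+0568 → 2-byte form D5 A8 at offsets 0–1.
U+9AAB → 3-byte form E9 AA AB at offsets 2–4.
U+D325 → 3-byte form ED 8C A5 at offsets 5–7.
U+0053 → 1-byte form 53 at offsets 8–8.
U+1F97C → 4-byte form F0 9F A5 BC at offsets 9–12.
Offset 10 falls in char 5's range; it's byte 2 of F0 9F A5 BC = 0x9F.

0x9F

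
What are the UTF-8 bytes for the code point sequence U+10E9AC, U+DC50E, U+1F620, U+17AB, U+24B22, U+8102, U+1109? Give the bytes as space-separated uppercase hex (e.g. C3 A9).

U+10E9AC: 4-byte form → F4 8E A6 AC.
U+DC50E: 4-byte form → F3 9C 94 8E.
U+1F620: 4-byte form → F0 9F 98 A0.
U+17AB: 3-byte form → E1 9E AB.
U+24B22: 4-byte form → F0 A4 AC A2.
U+8102: 3-byte form → E8 84 82.
U+1109: 3-byte form → E1 84 89.
Concatenated (25 bytes): F4 8E A6 AC F3 9C 94 8E F0 9F 98 A0 E1 9E AB F0 A4 AC A2 E8 84 82 E1 84 89.

F4 8E A6 AC F3 9C 94 8E F0 9F 98 A0 E1 9E AB F0 A4 AC A2 E8 84 82 E1 84 89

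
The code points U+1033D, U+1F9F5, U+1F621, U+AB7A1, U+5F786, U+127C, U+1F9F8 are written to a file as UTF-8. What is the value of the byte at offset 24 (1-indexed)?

0xF0

1-indexed offset 24 is 0-indexed offset 23.
U+1033D → 4-byte form F0 90 8C BD at offsets 0–3.
U+1F9F5 → 4-byte form F0 9F A7 B5 at offsets 4–7.
U+1F621 → 4-byte form F0 9F 98 A1 at offsets 8–11.
U+AB7A1 → 4-byte form F2 AB 9E A1 at offsets 12–15.
U+5F786 → 4-byte form F1 9F 9E 86 at offsets 16–19.
U+127C → 3-byte form E1 89 BC at offsets 20–22.
U+1F9F8 → 4-byte form F0 9F A7 B8 at offsets 23–26.
Offset 23 falls in char 7's range; it's byte 1 of F0 9F A7 B8 = 0xF0.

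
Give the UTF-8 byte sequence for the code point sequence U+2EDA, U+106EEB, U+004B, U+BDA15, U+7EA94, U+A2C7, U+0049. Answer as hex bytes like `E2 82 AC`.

U+2EDA: 3-byte form → E2 BB 9A.
U+106EEB: 4-byte form → F4 86 BB AB.
U+004B: 1-byte form → 4B.
U+BDA15: 4-byte form → F2 BD A8 95.
U+7EA94: 4-byte form → F1 BE AA 94.
U+A2C7: 3-byte form → EA 8B 87.
U+0049: 1-byte form → 49.
Concatenated (20 bytes): E2 BB 9A F4 86 BB AB 4B F2 BD A8 95 F1 BE AA 94 EA 8B 87 49.

E2 BB 9A F4 86 BB AB 4B F2 BD A8 95 F1 BE AA 94 EA 8B 87 49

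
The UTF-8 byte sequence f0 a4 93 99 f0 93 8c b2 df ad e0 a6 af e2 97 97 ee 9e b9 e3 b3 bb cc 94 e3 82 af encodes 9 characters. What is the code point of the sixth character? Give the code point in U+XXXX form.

U+E7B9

Offset 0: leading byte 0xF0 = 11110000 → 4-byte char #1 = F0 A4 93 99.
Offset 4: leading byte 0xF0 = 11110000 → 4-byte char #2 = F0 93 8C B2.
Offset 8: leading byte 0xDF = 11011111 → 2-byte char #3 = DF AD.
Offset 10: leading byte 0xE0 = 11100000 → 3-byte char #4 = E0 A6 AF.
Offset 13: leading byte 0xE2 = 11100010 → 3-byte char #5 = E2 97 97.
Offset 16: leading byte 0xEE = 11101110 → 3-byte char #6 = EE 9E B9.
Leading byte 0xEE = 11101110 matches 1110xxxx → 3-byte sequence.
Byte 1: 0xEE = 11101110, payload 1110 (4 bits).
Byte 2: 0x9E = 10011110 (10xxxxxx ✓), payload 011110.
Byte 3: 0xB9 = 10111001 (10xxxxxx ✓), payload 111001.
Concatenate: 1110011110111001 = 0xE7B9 (16 bits → U+E7B9).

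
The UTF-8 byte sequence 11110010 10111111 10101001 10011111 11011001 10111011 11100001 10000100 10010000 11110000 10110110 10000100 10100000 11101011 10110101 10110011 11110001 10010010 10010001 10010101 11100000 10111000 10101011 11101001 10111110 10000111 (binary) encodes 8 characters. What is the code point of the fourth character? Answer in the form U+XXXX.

U+36120

Offset 0: leading byte 0xF2 = 11110010 → 4-byte char #1 = F2 BF A9 9F.
Offset 4: leading byte 0xD9 = 11011001 → 2-byte char #2 = D9 BB.
Offset 6: leading byte 0xE1 = 11100001 → 3-byte char #3 = E1 84 90.
Offset 9: leading byte 0xF0 = 11110000 → 4-byte char #4 = F0 B6 84 A0.
Leading byte 0xF0 = 11110000 matches 11110xxx → 4-byte sequence.
Byte 1: 0xF0 = 11110000, payload 000 (3 bits).
Byte 2: 0xB6 = 10110110 (10xxxxxx ✓), payload 110110.
Byte 3: 0x84 = 10000100 (10xxxxxx ✓), payload 000100.
Byte 4: 0xA0 = 10100000 (10xxxxxx ✓), payload 100000.
Concatenate: 000110110000100100000 = 0x36120 (21 bits → U+36120).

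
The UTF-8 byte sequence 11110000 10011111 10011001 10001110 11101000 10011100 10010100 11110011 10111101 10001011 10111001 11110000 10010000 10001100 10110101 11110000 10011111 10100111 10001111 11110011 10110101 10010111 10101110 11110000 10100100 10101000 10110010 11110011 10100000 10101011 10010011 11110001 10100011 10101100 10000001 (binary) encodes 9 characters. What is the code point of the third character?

Offset 0: leading byte 0xF0 = 11110000 → 4-byte char #1 = F0 9F 99 8E.
Offset 4: leading byte 0xE8 = 11101000 → 3-byte char #2 = E8 9C 94.
Offset 7: leading byte 0xF3 = 11110011 → 4-byte char #3 = F3 BD 8B B9.
Leading byte 0xF3 = 11110011 matches 11110xxx → 4-byte sequence.
Byte 1: 0xF3 = 11110011, payload 011 (3 bits).
Byte 2: 0xBD = 10111101 (10xxxxxx ✓), payload 111101.
Byte 3: 0x8B = 10001011 (10xxxxxx ✓), payload 001011.
Byte 4: 0xB9 = 10111001 (10xxxxxx ✓), payload 111001.
Concatenate: 011111101001011111001 = 0xFD2F9 (21 bits → U+FD2F9).

U+FD2F9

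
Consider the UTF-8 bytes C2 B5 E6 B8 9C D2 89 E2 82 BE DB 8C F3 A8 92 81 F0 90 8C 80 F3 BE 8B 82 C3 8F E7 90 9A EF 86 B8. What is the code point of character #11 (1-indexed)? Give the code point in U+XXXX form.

U+F1B8

Offset 0: leading byte 0xC2 = 11000010 → 2-byte char #1 = C2 B5.
Offset 2: leading byte 0xE6 = 11100110 → 3-byte char #2 = E6 B8 9C.
Offset 5: leading byte 0xD2 = 11010010 → 2-byte char #3 = D2 89.
Offset 7: leading byte 0xE2 = 11100010 → 3-byte char #4 = E2 82 BE.
Offset 10: leading byte 0xDB = 11011011 → 2-byte char #5 = DB 8C.
Offset 12: leading byte 0xF3 = 11110011 → 4-byte char #6 = F3 A8 92 81.
Offset 16: leading byte 0xF0 = 11110000 → 4-byte char #7 = F0 90 8C 80.
Offset 20: leading byte 0xF3 = 11110011 → 4-byte char #8 = F3 BE 8B 82.
Offset 24: leading byte 0xC3 = 11000011 → 2-byte char #9 = C3 8F.
Offset 26: leading byte 0xE7 = 11100111 → 3-byte char #10 = E7 90 9A.
Offset 29: leading byte 0xEF = 11101111 → 3-byte char #11 = EF 86 B8.
Leading byte 0xEF = 11101111 matches 1110xxxx → 3-byte sequence.
Byte 1: 0xEF = 11101111, payload 1111 (4 bits).
Byte 2: 0x86 = 10000110 (10xxxxxx ✓), payload 000110.
Byte 3: 0xB8 = 10111000 (10xxxxxx ✓), payload 111000.
Concatenate: 1111000110111000 = 0xF1B8 (16 bits → U+F1B8).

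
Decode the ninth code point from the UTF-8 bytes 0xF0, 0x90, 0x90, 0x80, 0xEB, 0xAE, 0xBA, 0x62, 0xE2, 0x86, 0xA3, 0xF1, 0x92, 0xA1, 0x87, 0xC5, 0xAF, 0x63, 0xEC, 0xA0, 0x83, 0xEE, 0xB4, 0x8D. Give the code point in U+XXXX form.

U+ED0D

Offset 0: leading byte 0xF0 = 11110000 → 4-byte char #1 = F0 90 90 80.
Offset 4: leading byte 0xEB = 11101011 → 3-byte char #2 = EB AE BA.
Offset 7: leading byte 0x62 = 01100010 → 1-byte char #3 = 62.
Offset 8: leading byte 0xE2 = 11100010 → 3-byte char #4 = E2 86 A3.
Offset 11: leading byte 0xF1 = 11110001 → 4-byte char #5 = F1 92 A1 87.
Offset 15: leading byte 0xC5 = 11000101 → 2-byte char #6 = C5 AF.
Offset 17: leading byte 0x63 = 01100011 → 1-byte char #7 = 63.
Offset 18: leading byte 0xEC = 11101100 → 3-byte char #8 = EC A0 83.
Offset 21: leading byte 0xEE = 11101110 → 3-byte char #9 = EE B4 8D.
Leading byte 0xEE = 11101110 matches 1110xxxx → 3-byte sequence.
Byte 1: 0xEE = 11101110, payload 1110 (4 bits).
Byte 2: 0xB4 = 10110100 (10xxxxxx ✓), payload 110100.
Byte 3: 0x8D = 10001101 (10xxxxxx ✓), payload 001101.
Concatenate: 1110110100001101 = 0xED0D (16 bits → U+ED0D).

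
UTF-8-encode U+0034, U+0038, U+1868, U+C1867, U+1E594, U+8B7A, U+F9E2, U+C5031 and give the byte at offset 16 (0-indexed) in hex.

0xEF

U+0034 → 1-byte form 34 at offsets 0–0.
U+0038 → 1-byte form 38 at offsets 1–1.
U+1868 → 3-byte form E1 A1 A8 at offsets 2–4.
U+C1867 → 4-byte form F3 81 A1 A7 at offsets 5–8.
U+1E594 → 4-byte form F0 9E 96 94 at offsets 9–12.
U+8B7A → 3-byte form E8 AD BA at offsets 13–15.
U+F9E2 → 3-byte form EF A7 A2 at offsets 16–18.
Offset 16 falls in char 7's range; it's byte 1 of EF A7 A2 = 0xEF.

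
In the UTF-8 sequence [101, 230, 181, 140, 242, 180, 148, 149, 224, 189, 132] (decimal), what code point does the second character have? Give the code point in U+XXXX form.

U+6D4C

Offset 0: leading byte 0x65 = 01100101 → 1-byte char #1 = 65.
Offset 1: leading byte 0xE6 = 11100110 → 3-byte char #2 = E6 B5 8C.
Leading byte 0xE6 = 11100110 matches 1110xxxx → 3-byte sequence.
Byte 1: 0xE6 = 11100110, payload 0110 (4 bits).
Byte 2: 0xB5 = 10110101 (10xxxxxx ✓), payload 110101.
Byte 3: 0x8C = 10001100 (10xxxxxx ✓), payload 001100.
Concatenate: 0110110101001100 = 0x6D4C (16 bits → U+6D4C).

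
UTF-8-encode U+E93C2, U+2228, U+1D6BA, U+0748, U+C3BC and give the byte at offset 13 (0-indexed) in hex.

0xEC

U+E93C2 → 4-byte form F3 A9 8F 82 at offsets 0–3.
U+2228 → 3-byte form E2 88 A8 at offsets 4–6.
U+1D6BA → 4-byte form F0 9D 9A BA at offsets 7–10.
U+0748 → 2-byte form DD 88 at offsets 11–12.
U+C3BC → 3-byte form EC 8E BC at offsets 13–15.
Offset 13 falls in char 5's range; it's byte 1 of EC 8E BC = 0xEC.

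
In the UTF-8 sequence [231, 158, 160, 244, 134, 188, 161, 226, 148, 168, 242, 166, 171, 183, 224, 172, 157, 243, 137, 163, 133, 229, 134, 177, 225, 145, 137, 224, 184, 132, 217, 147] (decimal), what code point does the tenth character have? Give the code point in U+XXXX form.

Offset 0: leading byte 0xE7 = 11100111 → 3-byte char #1 = E7 9E A0.
Offset 3: leading byte 0xF4 = 11110100 → 4-byte char #2 = F4 86 BC A1.
Offset 7: leading byte 0xE2 = 11100010 → 3-byte char #3 = E2 94 A8.
Offset 10: leading byte 0xF2 = 11110010 → 4-byte char #4 = F2 A6 AB B7.
Offset 14: leading byte 0xE0 = 11100000 → 3-byte char #5 = E0 AC 9D.
Offset 17: leading byte 0xF3 = 11110011 → 4-byte char #6 = F3 89 A3 85.
Offset 21: leading byte 0xE5 = 11100101 → 3-byte char #7 = E5 86 B1.
Offset 24: leading byte 0xE1 = 11100001 → 3-byte char #8 = E1 91 89.
Offset 27: leading byte 0xE0 = 11100000 → 3-byte char #9 = E0 B8 84.
Offset 30: leading byte 0xD9 = 11011001 → 2-byte char #10 = D9 93.
Leading byte 0xD9 = 11011001 matches 110xxxxx → 2-byte sequence.
Byte 1: 0xD9 = 11011001, payload 11001 (5 bits).
Byte 2: 0x93 = 10010011 (10xxxxxx ✓), payload 010011.
Concatenate: 11001010011 = 0x653 (11 bits → U+0653).

U+0653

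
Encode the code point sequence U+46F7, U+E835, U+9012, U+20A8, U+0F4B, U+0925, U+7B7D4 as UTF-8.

E4 9B B7 EE A0 B5 E9 80 92 E2 82 A8 E0 BD 8B E0 A4 A5 F1 BB 9F 94

U+46F7: 3-byte form → E4 9B B7.
U+E835: 3-byte form → EE A0 B5.
U+9012: 3-byte form → E9 80 92.
U+20A8: 3-byte form → E2 82 A8.
U+0F4B: 3-byte form → E0 BD 8B.
U+0925: 3-byte form → E0 A4 A5.
U+7B7D4: 4-byte form → F1 BB 9F 94.
Concatenated (22 bytes): E4 9B B7 EE A0 B5 E9 80 92 E2 82 A8 E0 BD 8B E0 A4 A5 F1 BB 9F 94.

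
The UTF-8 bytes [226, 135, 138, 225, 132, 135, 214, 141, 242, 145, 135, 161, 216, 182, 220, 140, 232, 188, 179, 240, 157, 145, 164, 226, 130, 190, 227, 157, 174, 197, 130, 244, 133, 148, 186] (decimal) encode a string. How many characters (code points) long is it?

Byte at offset 0: 0xE2 = 11100010 → 3-byte char (#1). Advance 3.
Byte at offset 3: 0xE1 = 11100001 → 3-byte char (#2). Advance 3.
Byte at offset 6: 0xD6 = 11010110 → 2-byte char (#3). Advance 2.
Byte at offset 8: 0xF2 = 11110010 → 4-byte char (#4). Advance 4.
Byte at offset 12: 0xD8 = 11011000 → 2-byte char (#5). Advance 2.
Byte at offset 14: 0xDC = 11011100 → 2-byte char (#6). Advance 2.
Byte at offset 16: 0xE8 = 11101000 → 3-byte char (#7). Advance 3.
Byte at offset 19: 0xF0 = 11110000 → 4-byte char (#8). Advance 4.
Byte at offset 23: 0xE2 = 11100010 → 3-byte char (#9). Advance 3.
Byte at offset 26: 0xE3 = 11100011 → 3-byte char (#10). Advance 3.
Byte at offset 29: 0xC5 = 11000101 → 2-byte char (#11). Advance 2.
Byte at offset 31: 0xF4 = 11110100 → 4-byte char (#12). Advance 4.
Reached end at offset 35 after 12 code points.

12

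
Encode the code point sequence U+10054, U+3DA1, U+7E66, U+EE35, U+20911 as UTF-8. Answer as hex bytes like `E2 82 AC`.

U+10054: 4-byte form → F0 90 81 94.
U+3DA1: 3-byte form → E3 B6 A1.
U+7E66: 3-byte form → E7 B9 A6.
U+EE35: 3-byte form → EE B8 B5.
U+20911: 4-byte form → F0 A0 A4 91.
Concatenated (17 bytes): F0 90 81 94 E3 B6 A1 E7 B9 A6 EE B8 B5 F0 A0 A4 91.

F0 90 81 94 E3 B6 A1 E7 B9 A6 EE B8 B5 F0 A0 A4 91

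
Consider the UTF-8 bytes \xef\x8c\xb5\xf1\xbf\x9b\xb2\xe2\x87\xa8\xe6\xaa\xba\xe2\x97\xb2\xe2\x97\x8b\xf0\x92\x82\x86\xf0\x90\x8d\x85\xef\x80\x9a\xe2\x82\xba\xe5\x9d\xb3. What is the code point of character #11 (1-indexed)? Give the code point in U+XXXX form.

Offset 0: leading byte 0xEF = 11101111 → 3-byte char #1 = EF 8C B5.
Offset 3: leading byte 0xF1 = 11110001 → 4-byte char #2 = F1 BF 9B B2.
Offset 7: leading byte 0xE2 = 11100010 → 3-byte char #3 = E2 87 A8.
Offset 10: leading byte 0xE6 = 11100110 → 3-byte char #4 = E6 AA BA.
Offset 13: leading byte 0xE2 = 11100010 → 3-byte char #5 = E2 97 B2.
Offset 16: leading byte 0xE2 = 11100010 → 3-byte char #6 = E2 97 8B.
Offset 19: leading byte 0xF0 = 11110000 → 4-byte char #7 = F0 92 82 86.
Offset 23: leading byte 0xF0 = 11110000 → 4-byte char #8 = F0 90 8D 85.
Offset 27: leading byte 0xEF = 11101111 → 3-byte char #9 = EF 80 9A.
Offset 30: leading byte 0xE2 = 11100010 → 3-byte char #10 = E2 82 BA.
Offset 33: leading byte 0xE5 = 11100101 → 3-byte char #11 = E5 9D B3.
Leading byte 0xE5 = 11100101 matches 1110xxxx → 3-byte sequence.
Byte 1: 0xE5 = 11100101, payload 0101 (4 bits).
Byte 2: 0x9D = 10011101 (10xxxxxx ✓), payload 011101.
Byte 3: 0xB3 = 10110011 (10xxxxxx ✓), payload 110011.
Concatenate: 0101011101110011 = 0x5773 (16 bits → U+5773).

U+5773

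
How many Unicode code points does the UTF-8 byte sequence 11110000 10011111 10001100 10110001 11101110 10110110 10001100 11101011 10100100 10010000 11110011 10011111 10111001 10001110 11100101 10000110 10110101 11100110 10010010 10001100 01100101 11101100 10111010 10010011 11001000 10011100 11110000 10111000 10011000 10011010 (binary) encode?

10

Byte at offset 0: 0xF0 = 11110000 → 4-byte char (#1). Advance 4.
Byte at offset 4: 0xEE = 11101110 → 3-byte char (#2). Advance 3.
Byte at offset 7: 0xEB = 11101011 → 3-byte char (#3). Advance 3.
Byte at offset 10: 0xF3 = 11110011 → 4-byte char (#4). Advance 4.
Byte at offset 14: 0xE5 = 11100101 → 3-byte char (#5). Advance 3.
Byte at offset 17: 0xE6 = 11100110 → 3-byte char (#6). Advance 3.
Byte at offset 20: 0x65 = 01100101 → 1-byte char (#7). Advance 1.
Byte at offset 21: 0xEC = 11101100 → 3-byte char (#8). Advance 3.
Byte at offset 24: 0xC8 = 11001000 → 2-byte char (#9). Advance 2.
Byte at offset 26: 0xF0 = 11110000 → 4-byte char (#10). Advance 4.
Reached end at offset 30 after 10 code points.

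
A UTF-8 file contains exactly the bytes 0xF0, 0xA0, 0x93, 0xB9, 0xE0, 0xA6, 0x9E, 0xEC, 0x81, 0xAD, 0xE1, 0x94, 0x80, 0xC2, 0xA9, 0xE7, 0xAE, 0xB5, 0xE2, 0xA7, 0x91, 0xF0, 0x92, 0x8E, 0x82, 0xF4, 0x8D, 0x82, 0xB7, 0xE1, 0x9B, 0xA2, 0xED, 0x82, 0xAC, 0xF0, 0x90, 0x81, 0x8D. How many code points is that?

Byte at offset 0: 0xF0 = 11110000 → 4-byte char (#1). Advance 4.
Byte at offset 4: 0xE0 = 11100000 → 3-byte char (#2). Advance 3.
Byte at offset 7: 0xEC = 11101100 → 3-byte char (#3). Advance 3.
Byte at offset 10: 0xE1 = 11100001 → 3-byte char (#4). Advance 3.
Byte at offset 13: 0xC2 = 11000010 → 2-byte char (#5). Advance 2.
Byte at offset 15: 0xE7 = 11100111 → 3-byte char (#6). Advance 3.
Byte at offset 18: 0xE2 = 11100010 → 3-byte char (#7). Advance 3.
Byte at offset 21: 0xF0 = 11110000 → 4-byte char (#8). Advance 4.
Byte at offset 25: 0xF4 = 11110100 → 4-byte char (#9). Advance 4.
Byte at offset 29: 0xE1 = 11100001 → 3-byte char (#10). Advance 3.
Byte at offset 32: 0xED = 11101101 → 3-byte char (#11). Advance 3.
Byte at offset 35: 0xF0 = 11110000 → 4-byte char (#12). Advance 4.
Reached end at offset 39 after 12 code points.

12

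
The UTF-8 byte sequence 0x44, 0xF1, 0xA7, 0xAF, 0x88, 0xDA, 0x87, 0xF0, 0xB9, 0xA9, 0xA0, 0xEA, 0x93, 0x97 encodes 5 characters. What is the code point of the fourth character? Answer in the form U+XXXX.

Offset 0: leading byte 0x44 = 01000100 → 1-byte char #1 = 44.
Offset 1: leading byte 0xF1 = 11110001 → 4-byte char #2 = F1 A7 AF 88.
Offset 5: leading byte 0xDA = 11011010 → 2-byte char #3 = DA 87.
Offset 7: leading byte 0xF0 = 11110000 → 4-byte char #4 = F0 B9 A9 A0.
Leading byte 0xF0 = 11110000 matches 11110xxx → 4-byte sequence.
Byte 1: 0xF0 = 11110000, payload 000 (3 bits).
Byte 2: 0xB9 = 10111001 (10xxxxxx ✓), payload 111001.
Byte 3: 0xA9 = 10101001 (10xxxxxx ✓), payload 101001.
Byte 4: 0xA0 = 10100000 (10xxxxxx ✓), payload 100000.
Concatenate: 000111001101001100000 = 0x39A60 (21 bits → U+39A60).

U+39A60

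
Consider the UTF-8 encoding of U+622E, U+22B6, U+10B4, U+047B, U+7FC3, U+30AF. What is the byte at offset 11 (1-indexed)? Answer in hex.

1-indexed offset 11 is 0-indexed offset 10.
U+622E → 3-byte form E6 88 AE at offsets 0–2.
U+22B6 → 3-byte form E2 8A B6 at offsets 3–5.
U+10B4 → 3-byte form E1 82 B4 at offsets 6–8.
U+047B → 2-byte form D1 BB at offsets 9–10.
Offset 10 falls in char 4's range; it's byte 2 of D1 BB = 0xBB.

0xBB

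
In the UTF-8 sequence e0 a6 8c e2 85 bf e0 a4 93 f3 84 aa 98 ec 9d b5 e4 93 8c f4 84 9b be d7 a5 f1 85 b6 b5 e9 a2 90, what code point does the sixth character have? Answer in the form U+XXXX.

Offset 0: leading byte 0xE0 = 11100000 → 3-byte char #1 = E0 A6 8C.
Offset 3: leading byte 0xE2 = 11100010 → 3-byte char #2 = E2 85 BF.
Offset 6: leading byte 0xE0 = 11100000 → 3-byte char #3 = E0 A4 93.
Offset 9: leading byte 0xF3 = 11110011 → 4-byte char #4 = F3 84 AA 98.
Offset 13: leading byte 0xEC = 11101100 → 3-byte char #5 = EC 9D B5.
Offset 16: leading byte 0xE4 = 11100100 → 3-byte char #6 = E4 93 8C.
Leading byte 0xE4 = 11100100 matches 1110xxxx → 3-byte sequence.
Byte 1: 0xE4 = 11100100, payload 0100 (4 bits).
Byte 2: 0x93 = 10010011 (10xxxxxx ✓), payload 010011.
Byte 3: 0x8C = 10001100 (10xxxxxx ✓), payload 001100.
Concatenate: 0100010011001100 = 0x44CC (16 bits → U+44CC).

U+44CC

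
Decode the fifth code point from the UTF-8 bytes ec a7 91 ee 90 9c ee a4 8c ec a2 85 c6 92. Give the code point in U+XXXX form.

Offset 0: leading byte 0xEC = 11101100 → 3-byte char #1 = EC A7 91.
Offset 3: leading byte 0xEE = 11101110 → 3-byte char #2 = EE 90 9C.
Offset 6: leading byte 0xEE = 11101110 → 3-byte char #3 = EE A4 8C.
Offset 9: leading byte 0xEC = 11101100 → 3-byte char #4 = EC A2 85.
Offset 12: leading byte 0xC6 = 11000110 → 2-byte char #5 = C6 92.
Leading byte 0xC6 = 11000110 matches 110xxxxx → 2-byte sequence.
Byte 1: 0xC6 = 11000110, payload 00110 (5 bits).
Byte 2: 0x92 = 10010010 (10xxxxxx ✓), payload 010010.
Concatenate: 00110010010 = 0x192 (11 bits → U+0192).

U+0192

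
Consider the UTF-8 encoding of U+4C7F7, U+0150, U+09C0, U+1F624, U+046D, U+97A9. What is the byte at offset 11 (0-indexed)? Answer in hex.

U+4C7F7 → 4-byte form F1 8C 9F B7 at offsets 0–3.
U+0150 → 2-byte form C5 90 at offsets 4–5.
U+09C0 → 3-byte form E0 A7 80 at offsets 6–8.
U+1F624 → 4-byte form F0 9F 98 A4 at offsets 9–12.
Offset 11 falls in char 4's range; it's byte 3 of F0 9F 98 A4 = 0x98.

0x98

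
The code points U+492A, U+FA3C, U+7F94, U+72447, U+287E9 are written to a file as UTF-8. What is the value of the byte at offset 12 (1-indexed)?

0x91

1-indexed offset 12 is 0-indexed offset 11.
U+492A → 3-byte form E4 A4 AA at offsets 0–2.
U+FA3C → 3-byte form EF A8 BC at offsets 3–5.
U+7F94 → 3-byte form E7 BE 94 at offsets 6–8.
U+72447 → 4-byte form F1 B2 91 87 at offsets 9–12.
Offset 11 falls in char 4's range; it's byte 3 of F1 B2 91 87 = 0x91.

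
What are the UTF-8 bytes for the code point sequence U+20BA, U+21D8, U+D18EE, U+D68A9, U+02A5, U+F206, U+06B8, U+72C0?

E2 82 BA E2 87 98 F3 91 A3 AE F3 96 A2 A9 CA A5 EF 88 86 DA B8 E7 8B 80

U+20BA: 3-byte form → E2 82 BA.
U+21D8: 3-byte form → E2 87 98.
U+D18EE: 4-byte form → F3 91 A3 AE.
U+D68A9: 4-byte form → F3 96 A2 A9.
U+02A5: 2-byte form → CA A5.
U+F206: 3-byte form → EF 88 86.
U+06B8: 2-byte form → DA B8.
U+72C0: 3-byte form → E7 8B 80.
Concatenated (24 bytes): E2 82 BA E2 87 98 F3 91 A3 AE F3 96 A2 A9 CA A5 EF 88 86 DA B8 E7 8B 80.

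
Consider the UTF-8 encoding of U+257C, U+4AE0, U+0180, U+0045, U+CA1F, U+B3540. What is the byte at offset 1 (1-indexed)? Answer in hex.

1-indexed offset 1 is 0-indexed offset 0.
U+257C → 3-byte form E2 95 BC at offsets 0–2.
Offset 0 falls in char 1's range; it's byte 1 of E2 95 BC = 0xE2.

0xE2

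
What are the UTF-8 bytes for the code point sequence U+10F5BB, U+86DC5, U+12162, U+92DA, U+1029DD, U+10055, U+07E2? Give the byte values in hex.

F4 8F 96 BB F2 86 B7 85 F0 92 85 A2 E9 8B 9A F4 82 A7 9D F0 90 81 95 DF A2

U+10F5BB: 4-byte form → F4 8F 96 BB.
U+86DC5: 4-byte form → F2 86 B7 85.
U+12162: 4-byte form → F0 92 85 A2.
U+92DA: 3-byte form → E9 8B 9A.
U+1029DD: 4-byte form → F4 82 A7 9D.
U+10055: 4-byte form → F0 90 81 95.
U+07E2: 2-byte form → DF A2.
Concatenated (25 bytes): F4 8F 96 BB F2 86 B7 85 F0 92 85 A2 E9 8B 9A F4 82 A7 9D F0 90 81 95 DF A2.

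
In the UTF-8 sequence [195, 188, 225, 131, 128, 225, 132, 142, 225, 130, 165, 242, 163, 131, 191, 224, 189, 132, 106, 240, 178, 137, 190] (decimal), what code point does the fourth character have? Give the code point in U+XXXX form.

Offset 0: leading byte 0xC3 = 11000011 → 2-byte char #1 = C3 BC.
Offset 2: leading byte 0xE1 = 11100001 → 3-byte char #2 = E1 83 80.
Offset 5: leading byte 0xE1 = 11100001 → 3-byte char #3 = E1 84 8E.
Offset 8: leading byte 0xE1 = 11100001 → 3-byte char #4 = E1 82 A5.
Leading byte 0xE1 = 11100001 matches 1110xxxx → 3-byte sequence.
Byte 1: 0xE1 = 11100001, payload 0001 (4 bits).
Byte 2: 0x82 = 10000010 (10xxxxxx ✓), payload 000010.
Byte 3: 0xA5 = 10100101 (10xxxxxx ✓), payload 100101.
Concatenate: 0001000010100101 = 0x10A5 (16 bits → U+10A5).

U+10A5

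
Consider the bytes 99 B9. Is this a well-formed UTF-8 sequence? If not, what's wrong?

Byte 0x99 = 10011001 has the form 10xxxxxx — a continuation byte — but there is no preceding leading byte.

invalid (continuation byte with no leading byte)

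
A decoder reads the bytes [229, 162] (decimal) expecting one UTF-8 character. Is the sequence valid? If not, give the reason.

Leading byte 0xE5 = 11100101 → 3-byte form, but only 2 bytes are present.

invalid (sequence truncated)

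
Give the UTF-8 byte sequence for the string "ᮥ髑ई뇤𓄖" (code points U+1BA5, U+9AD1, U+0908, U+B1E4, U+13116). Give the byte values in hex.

U+1BA5: 3-byte form → E1 AE A5.
U+9AD1: 3-byte form → E9 AB 91.
U+0908: 3-byte form → E0 A4 88.
U+B1E4: 3-byte form → EB 87 A4.
U+13116: 4-byte form → F0 93 84 96.
Concatenated (16 bytes): E1 AE A5 E9 AB 91 E0 A4 88 EB 87 A4 F0 93 84 96.

E1 AE A5 E9 AB 91 E0 A4 88 EB 87 A4 F0 93 84 96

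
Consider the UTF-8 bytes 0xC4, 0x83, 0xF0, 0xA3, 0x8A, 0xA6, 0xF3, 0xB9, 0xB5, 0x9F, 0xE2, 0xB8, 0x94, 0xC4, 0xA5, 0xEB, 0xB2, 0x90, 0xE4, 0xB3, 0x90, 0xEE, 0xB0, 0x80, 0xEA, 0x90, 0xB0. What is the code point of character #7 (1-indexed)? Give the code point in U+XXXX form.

U+4CD0

Offset 0: leading byte 0xC4 = 11000100 → 2-byte char #1 = C4 83.
Offset 2: leading byte 0xF0 = 11110000 → 4-byte char #2 = F0 A3 8A A6.
Offset 6: leading byte 0xF3 = 11110011 → 4-byte char #3 = F3 B9 B5 9F.
Offset 10: leading byte 0xE2 = 11100010 → 3-byte char #4 = E2 B8 94.
Offset 13: leading byte 0xC4 = 11000100 → 2-byte char #5 = C4 A5.
Offset 15: leading byte 0xEB = 11101011 → 3-byte char #6 = EB B2 90.
Offset 18: leading byte 0xE4 = 11100100 → 3-byte char #7 = E4 B3 90.
Leading byte 0xE4 = 11100100 matches 1110xxxx → 3-byte sequence.
Byte 1: 0xE4 = 11100100, payload 0100 (4 bits).
Byte 2: 0xB3 = 10110011 (10xxxxxx ✓), payload 110011.
Byte 3: 0x90 = 10010000 (10xxxxxx ✓), payload 010000.
Concatenate: 0100110011010000 = 0x4CD0 (16 bits → U+4CD0).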